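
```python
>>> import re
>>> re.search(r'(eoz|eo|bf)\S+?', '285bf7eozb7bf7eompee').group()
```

'bf7'

The match spans [3:6] → 'bf7'.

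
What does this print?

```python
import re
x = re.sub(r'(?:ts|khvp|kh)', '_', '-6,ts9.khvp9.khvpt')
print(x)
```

-6,_9._9._t

`|` is ordered: at each position the engine commits to the first alternative that works.
Matches: at [3:5] → 'ts'; at [7:11] → 'khvp'; at [13:17] → 'khvp'.
Every occurrence is swapped for '_'.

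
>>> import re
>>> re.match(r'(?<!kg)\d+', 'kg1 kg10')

None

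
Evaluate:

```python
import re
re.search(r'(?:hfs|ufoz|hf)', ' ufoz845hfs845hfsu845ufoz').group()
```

The match spans [1:5] → 'ufoz'.

'ufoz'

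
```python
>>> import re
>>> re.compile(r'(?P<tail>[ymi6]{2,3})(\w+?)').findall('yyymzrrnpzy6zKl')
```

[('yyy', 'm'), ('y6', 'z')]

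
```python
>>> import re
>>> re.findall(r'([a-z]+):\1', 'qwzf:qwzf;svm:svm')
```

['qwzf', 'svm']

After group 1 captures some text, `\1` only succeeds where that same text appears again.
Matches: at [0:9] match 'qwzf:qwzf', group 1 = 'qwzf'; at [10:17] match 'svm:svm', group 1 = 'svm'.
Because there's exactly one group, `findall` drops the full match and keeps group 1 from each hit.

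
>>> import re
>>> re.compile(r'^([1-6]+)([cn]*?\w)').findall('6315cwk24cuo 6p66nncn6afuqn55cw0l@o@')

[('6315', 'c')]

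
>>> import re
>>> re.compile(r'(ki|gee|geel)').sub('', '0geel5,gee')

The regex engine tests alternatives in the order written; an earlier branch that matches wins even if a later one would match more.
Matches: at [1:4] → 'gee'; at [7:10] → 'gee'.
Every occurrence is swapped for ''.

'0l5,'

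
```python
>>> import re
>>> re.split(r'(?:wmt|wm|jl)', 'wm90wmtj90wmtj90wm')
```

['', '90', 'j90', 'j90', '']

Alternation isn't longest-match — the leftmost alternative that fits at this position is chosen.
Matches to split on: at [0:2] → 'wm'; at [4:7] → 'wmt'; at [10:13] → 'wmt'; at [16:18] → 'wm'.
The string is cut at each match, leaving 5 pieces.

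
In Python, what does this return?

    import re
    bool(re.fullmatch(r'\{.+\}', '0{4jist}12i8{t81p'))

False

`fullmatch` succeeds only if the pattern covers the string from start to end.
Here the string isn't matched end-to-end, so the call returns None, and `bool(None)` is False.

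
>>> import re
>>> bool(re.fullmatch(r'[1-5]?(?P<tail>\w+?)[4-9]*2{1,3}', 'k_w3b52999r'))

The pattern matches optionally a character in [1-5]; then one or more of a word character (lazy) (captured as 'tail'); then zero or more of a character in [4-9], then 1 to 3 of the literal '2'.
`re.fullmatch` requires the pattern to consume the entire string.
Here the pattern can't cover the whole string, so the call returns None, and `bool(None)` is False.

False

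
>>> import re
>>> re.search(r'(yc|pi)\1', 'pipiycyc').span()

`\1` has to match the exact text group 1 already captured.
`re.search` tries every starting position until one works.
The match spans [0:4] → 'pipi'.
Captured: group 1 = 'pi'.

(0, 4)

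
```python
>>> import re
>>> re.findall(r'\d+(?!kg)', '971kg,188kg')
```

The negative lookahead/lookbehind blocks any match where the forbidden context is present.
Since nothing is captured, `findall` lists the 2 matched substrings directly.

['97', '18']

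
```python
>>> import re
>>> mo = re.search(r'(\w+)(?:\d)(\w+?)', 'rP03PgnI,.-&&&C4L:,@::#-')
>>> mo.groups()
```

('rP0', 'P')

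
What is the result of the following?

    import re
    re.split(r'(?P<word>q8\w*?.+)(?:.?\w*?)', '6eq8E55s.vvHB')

['6e', 'q8E55s.vvHB', '']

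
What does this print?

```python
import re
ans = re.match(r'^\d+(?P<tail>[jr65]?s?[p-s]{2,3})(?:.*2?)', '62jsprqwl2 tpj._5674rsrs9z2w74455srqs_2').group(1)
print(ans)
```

The pattern matches anchored at the start of the string; then one or more of a digit; then optionally one of [jr65], then optionally the literal 's', then 2 to 3 of a character in [p-s] (captured as 'tail'); then zero or more of any character, then optionally the literal '2' (non-capturing group).
`re.match` won't scan ahead — the pattern has to work from the very first character.
The match spans [0:39] → '62jsprqwl2 tpj._5674rsrs9z2w74455srqs_2'.
Captured: group 1 = 'jsprq'.

jsprq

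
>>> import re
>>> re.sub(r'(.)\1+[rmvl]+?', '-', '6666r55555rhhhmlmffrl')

'---lm-l'

A backreference is literal: `\1` must see the identical characters the first group matched.
Matches: at [0:5] → '6666r'; at [5:11] → '55555r'; at [11:15] → 'hhhm'; at [17:20] → 'ffr'.
Each match is replaced by '-'.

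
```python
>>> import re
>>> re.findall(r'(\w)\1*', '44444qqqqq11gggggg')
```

The backreference `\1` re-matches whatever the first group consumed, character for character.
Because there's exactly one group, `findall` drops the full match and keeps group 1 from each hit.

['4', 'q', '1', 'g']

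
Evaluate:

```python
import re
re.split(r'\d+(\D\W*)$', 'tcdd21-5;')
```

Pattern: one or more of a digit; then a non-digit, then zero or more of a non-word character (captured); then anchored at the end.
Matches to split on: at [7:9] → '5;'.
Because the pattern has a capturing group, `split` also inserts each captured text between the pieces.

['tcdd21-', ';', '']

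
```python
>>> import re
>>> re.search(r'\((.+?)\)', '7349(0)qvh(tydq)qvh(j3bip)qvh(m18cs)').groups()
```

Because the quantifier is non-greedy, it stops expanding at the earliest point where the rest of the pattern can succeed.
`re.search` tries every starting position until one works.
The match spans [4:7] → '(0)'.
Captured: group 1 = '0'.

('0',)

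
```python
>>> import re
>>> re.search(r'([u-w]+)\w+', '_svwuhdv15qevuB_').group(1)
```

'vwu'

Pattern: one or more of a character in [u-w] (captured); then one or more of a word character.
Unlike `match`, `search` isn't anchored — it looks for the pattern anywhere in the string.
The match spans [2:16] → 'vwuhdv15qevuB_'.
Captured: group 1 = 'vwu'.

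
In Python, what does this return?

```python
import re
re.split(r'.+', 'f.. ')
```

This matches one or more of any character.
`split` removes every match and returns the 2 fragments in between.

['', '']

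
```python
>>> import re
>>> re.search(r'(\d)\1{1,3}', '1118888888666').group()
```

The backreference `\1` re-matches whatever the first group consumed, character for character.
`search` walks the string left to right and returns the first match it finds.
The match spans [0:3] → '111'.
Captured: group 1 = '1'.

'111'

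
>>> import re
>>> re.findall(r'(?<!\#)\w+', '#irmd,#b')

Because the assertion is negative and zero-width, positions next to the forbidden text are skipped.
`findall` yields the raw match text (1 of them) because the pattern has no groups.

['rmd']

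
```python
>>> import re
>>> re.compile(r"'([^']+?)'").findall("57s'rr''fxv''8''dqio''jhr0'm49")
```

['rr', 'fxv', '8', 'dqio', 'jhr0']

Scanning left to right: at [3:7] match "'rr'", group 1 = 'rr'; at [7:12] match "'fxv'", group 1 = 'fxv'; at [12:15] match "'8'", group 1 = '8'; at [15:21] match "'dqio'", group 1 = 'dqio'; at [21:27] match "'jhr0'", group 1 = 'jhr0'.
Because there's exactly one group, `findall` drops the full match and keeps group 1 from each hit.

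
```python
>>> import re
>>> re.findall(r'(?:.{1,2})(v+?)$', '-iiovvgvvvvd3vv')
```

['vv']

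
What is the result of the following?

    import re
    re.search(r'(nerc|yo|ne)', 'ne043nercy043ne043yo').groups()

`re.search` tries every starting position until one works.
The match spans [0:2] → 'ne'.
Captured: group 1 = 'ne'.

('ne',)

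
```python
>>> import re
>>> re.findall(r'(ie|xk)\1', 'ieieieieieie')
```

['ie', 'ie', 'ie']

A backreference is literal: `\1` must see the identical characters the first group matched.
Because there's exactly one group, `findall` drops the full match and keeps group 1 from each hit.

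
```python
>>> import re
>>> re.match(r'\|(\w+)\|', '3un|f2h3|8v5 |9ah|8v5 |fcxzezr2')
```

None

With `match`, the pattern is implicitly anchored at the beginning.
Here the pattern fails at index 0, so the call returns None.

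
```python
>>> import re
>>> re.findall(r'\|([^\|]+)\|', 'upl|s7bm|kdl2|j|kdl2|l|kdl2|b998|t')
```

['s7bm', 'j', 'l', 'b998']

With a single group, `findall` returns only what that group captured — 4 items.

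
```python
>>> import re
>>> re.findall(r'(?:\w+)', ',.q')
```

This matches one or more of a word character (non-capturing group).
Matches: at [2:3] → 'q'.
No capturing groups, so `findall` returns the 1 full match string.

['q']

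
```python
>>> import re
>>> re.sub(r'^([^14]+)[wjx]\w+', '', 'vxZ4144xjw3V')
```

This matches anchored at the start of the string; then one or more of any character except [14] (captured); then one of [wjx], then one or more of a word character.
Matches: at [0:12] → 'vxZ4144xjw3V'.
Each match is replaced by ''.

''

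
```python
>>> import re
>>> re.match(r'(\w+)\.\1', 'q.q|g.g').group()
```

'q.q'

The backreference `\1` re-matches whatever the first group consumed, character for character.
`re.match` only tries the pattern at the start of the string.
The match spans [0:3] → 'q.q'.
Captured: group 1 = 'q'.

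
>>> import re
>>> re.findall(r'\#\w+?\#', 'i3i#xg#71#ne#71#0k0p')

['#xg#', '#ne#']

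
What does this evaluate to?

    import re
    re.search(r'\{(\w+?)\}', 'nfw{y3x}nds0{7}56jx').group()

`search` walks the string left to right and returns the first match it finds.
The match spans [3:8] → '{y3x}'.
Captured: group 1 = 'y3x'.

'{y3x}'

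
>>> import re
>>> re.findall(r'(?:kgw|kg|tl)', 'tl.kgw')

['tl', 'kgw']

The regex engine tests alternatives in the order written; an earlier branch that matches wins even if a later one would match more.
Matches: at [0:2] → 'tl'; at [3:6] → 'kgw'.
`findall` yields the raw match text (2 of them) because the pattern has no groups.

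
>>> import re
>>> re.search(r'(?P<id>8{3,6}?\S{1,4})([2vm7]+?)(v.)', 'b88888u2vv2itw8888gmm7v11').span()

The pattern matches 3 to 6 of the literal '8' (lazy), then 1 to 4 of a non-whitespace character (captured as 'id'); then one or more of one of [2vm7] (lazy) (captured); then the literal 'v', then any character (captured).
`re.search` tries every starting position until one works.
The match spans [1:11] → '88888u2vv2'.
Captured: group 1 = '88888u2', group 2 = 'v', group 3 = 'v2'.

(1, 11)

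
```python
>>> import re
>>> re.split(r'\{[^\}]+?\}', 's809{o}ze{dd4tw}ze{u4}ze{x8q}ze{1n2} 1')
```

The string is cut at each match, leaving 6 pieces.

['s809', 'ze', 'ze', 'ze', 'ze', ' 1']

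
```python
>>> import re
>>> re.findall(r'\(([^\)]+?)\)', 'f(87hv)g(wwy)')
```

['87hv', 'wwy']

Walking the string: at [1:7] match '(87hv)', group 1 = '87hv'; at [8:13] match '(wwy)', group 1 = 'wwy'.
Because there's exactly one group, `findall` drops the full match and keeps group 1 from each hit.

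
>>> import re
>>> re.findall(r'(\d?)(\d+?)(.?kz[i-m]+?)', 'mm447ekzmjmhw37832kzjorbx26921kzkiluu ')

This matches optionally a digit (captured); then one or more of a digit (lazy) (captured); then optionally any character, then the literal 'kz', then one or more of a character in [i-m] (lazy) (captured).
A `+?`/`*?`/`{m,n}?` starts at its minimum and grows only as far as needed for what follows to match.
Matches: at [2:9] match '447ekzm', groups = ('4', '47', 'ekzm'); at [13:21] match '37832kzj', groups = ('3', '783', '2kzj'); at [25:33] match '26921kzk', groups = ('2', '692', '1kzk').
`findall` packs the 3 group values into a tuple for every match.

[('4', '47', 'ekzm'), ('3', '783', '2kzj'), ('2', '692', '1kzk')]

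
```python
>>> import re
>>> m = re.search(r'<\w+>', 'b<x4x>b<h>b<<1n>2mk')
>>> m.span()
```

(1, 6)

`re.search` scans for the first position where the pattern succeeds.
The match spans [1:6] → '<x4x>'.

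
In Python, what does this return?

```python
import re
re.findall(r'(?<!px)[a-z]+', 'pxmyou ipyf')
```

['pxmyou', 'ipyf']

A negative assertion filters positions out without eating any characters.
`findall` yields the raw match text (2 of them) because the pattern has no groups.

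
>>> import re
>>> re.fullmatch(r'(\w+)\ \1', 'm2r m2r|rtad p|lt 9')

None

`\1` has to match the exact text group 1 already captured.
For `fullmatch`, every character of the input must be accounted for by the pattern.
Here the string isn't matched end-to-end, so the call returns None.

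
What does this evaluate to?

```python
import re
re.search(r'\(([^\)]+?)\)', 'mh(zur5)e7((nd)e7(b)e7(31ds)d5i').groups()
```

('zur5',)

The match spans [2:8] → '(zur5)'.
Captured: group 1 = 'zur5'.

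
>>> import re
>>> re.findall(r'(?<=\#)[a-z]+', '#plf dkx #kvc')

['plf', 'kvc']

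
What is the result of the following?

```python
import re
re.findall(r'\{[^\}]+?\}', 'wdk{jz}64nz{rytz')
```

['{jz}']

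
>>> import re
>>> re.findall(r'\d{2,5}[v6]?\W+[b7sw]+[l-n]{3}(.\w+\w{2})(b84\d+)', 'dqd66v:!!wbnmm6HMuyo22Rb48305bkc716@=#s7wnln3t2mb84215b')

This matches 2 to 5 of a digit, then optionally one of [v6]; then one or more of a non-word character, then one or more of one of [b7sw], then exactly 3 of a character in [l-n]; then any character, then one or more of a word character, then exactly 2 of a word character (captured); then the literal 'b84', then one or more of a digit (captured).
Matches: at [32:54] match '716@=#s7wnln3t2mb84215', groups = ('3t2m', 'b84215').
With 2 capturing groups, `findall` returns a 2-tuple per match.

[('3t2m', 'b84215')]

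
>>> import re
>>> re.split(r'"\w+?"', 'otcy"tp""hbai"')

Matches to split on: at [4:8] → '"tp"'; at [8:14] → '"hbai"'.
Splitting on the pattern gives 3 pieces.

['otcy', '', '']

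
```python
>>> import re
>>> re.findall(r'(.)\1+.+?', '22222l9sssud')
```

`\1` has to match the exact text group 1 already captured.
Scanning left to right: at [0:6] match '22222l', group 1 = '2'; at [7:11] match 'sssu', group 1 = 's'.
One capturing group, so `findall` returns just the captured substring from each match — 2 in all.

['2', 's']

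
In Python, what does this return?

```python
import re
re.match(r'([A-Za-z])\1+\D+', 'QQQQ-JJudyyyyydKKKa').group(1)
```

'Q'

A backreference is literal: `\1` must see the identical characters the first group matched.
`re.match` only tries the pattern at the start of the string.
The match spans [0:19] → 'QQQQ-JJudyyyyydKKKa'.
Captured: group 1 = 'Q'.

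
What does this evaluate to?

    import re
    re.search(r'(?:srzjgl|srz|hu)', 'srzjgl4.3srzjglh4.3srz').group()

'srzjgl'

Alternation tries branches left to right and keeps the first one that lets the overall match succeed at that position.
`search` walks the string left to right and returns the first match it finds.
The match spans [0:6] → 'srzjgl'.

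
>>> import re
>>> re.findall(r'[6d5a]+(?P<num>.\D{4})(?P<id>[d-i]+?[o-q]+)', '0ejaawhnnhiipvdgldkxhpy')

[('whnnh', 'iip'), ('gldkx', 'hp')]

2 groups means each result is a tuple of 2 captured strings — 2 here.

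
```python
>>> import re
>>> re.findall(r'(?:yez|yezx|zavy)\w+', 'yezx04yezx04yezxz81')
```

['yezx04yezx04yezxz81']

Scanning left to right: at [0:19] → 'yezx04yezx04yezxz81'.
With no groups in the pattern, `findall` gives back each whole match — 1 here.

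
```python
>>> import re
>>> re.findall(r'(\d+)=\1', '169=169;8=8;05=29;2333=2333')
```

The backreference `\1` re-matches whatever the first group consumed, character for character.
Because there's exactly one group, `findall` drops the full match and keeps group 1 from each hit.

['169', '8', '2333']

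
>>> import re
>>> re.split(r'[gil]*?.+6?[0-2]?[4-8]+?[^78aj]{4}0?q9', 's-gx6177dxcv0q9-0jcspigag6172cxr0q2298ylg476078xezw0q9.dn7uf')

This matches zero or more of one of [gil] (lazy), then one or more of any character, then optionally the literal '6'; then optionally a character in [0-2], then one or more of a character in [4-8] (lazy); then exactly 4 of any character except [78aj], then optionally the literal '0', then the literal 'q9'.
Matches to split on: at [0:54] → 's-gx6177dxcv0q9-0jcspigag6172cxr0q2298ylg476078xezw0q9'.
`split` removes every match and returns the 2 fragments in between.

['', '.dn7uf']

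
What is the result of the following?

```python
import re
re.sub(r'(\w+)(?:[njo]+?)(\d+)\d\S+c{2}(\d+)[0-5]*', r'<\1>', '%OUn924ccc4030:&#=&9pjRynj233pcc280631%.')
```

'%<OU>%.'

The pattern matches one or more of a word character (captured); then one or more of one of [njo] (lazy) (non-capturing group); then one or more of a digit (captured); then a digit, then one or more of a non-whitespace character, then exactly 2 of the literal 'c'; then one or more of a digit (captured); then zero or more of a character in [0-5].
Matches: at [1:38] → 'OUn924ccc4030:&#=&9pjRynj233pcc280631'.
`\1` in the replacement pulls in group 1's text for each match.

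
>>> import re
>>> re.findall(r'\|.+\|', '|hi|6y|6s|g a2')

['|hi|6y|6s|']

Matches: at [0:10] → '|hi|6y|6s|'.
With no groups in the pattern, `findall` gives back each whole match — 1 here.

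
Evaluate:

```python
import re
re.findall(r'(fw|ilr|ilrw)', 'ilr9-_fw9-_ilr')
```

['ilr', 'fw', 'ilr']

Scanning left to right: at [0:3] match 'ilr', group 1 = 'ilr'; at [6:8] match 'fw', group 1 = 'fw'; at [11:14] match 'ilr', group 1 = 'ilr'.
Because there's exactly one group, `findall` drops the full match and keeps group 1 from each hit.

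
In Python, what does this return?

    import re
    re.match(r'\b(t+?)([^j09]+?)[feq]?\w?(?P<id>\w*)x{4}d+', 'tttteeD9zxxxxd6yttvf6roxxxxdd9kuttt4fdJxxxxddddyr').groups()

('t', 't', 'teeD9zxxxxd6yttvf6roxxxxdd9kuttt4fdJ')

The match spans [0:47] → 'tttteeD9zxxxxd6yttvf6roxxxxdd9kuttt4fdJxxxxdddd'.
Captured: group 1 = 't', group 2 = 't', group 3 = 'teeD9zxxxxd6yttvf6roxxxxdd9kuttt4fdJ'.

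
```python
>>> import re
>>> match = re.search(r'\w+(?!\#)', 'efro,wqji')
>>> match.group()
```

'efro'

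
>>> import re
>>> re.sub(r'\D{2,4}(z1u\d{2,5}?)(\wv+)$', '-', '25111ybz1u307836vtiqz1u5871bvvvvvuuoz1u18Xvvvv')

`sub` substitutes '-' at each match site.

'25111ybz1u307836vtiqz1u5871bvvvv-'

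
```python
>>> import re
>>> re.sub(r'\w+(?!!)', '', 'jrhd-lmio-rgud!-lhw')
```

The negative lookaround is zero-width — it rules out positions where the adjacent text would match, without consuming anything.
`sub` substitutes '' at each match site.

'--d!-'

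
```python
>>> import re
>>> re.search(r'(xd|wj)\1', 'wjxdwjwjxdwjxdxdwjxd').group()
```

After group 1 captures some text, `\1` only succeeds where that same text appears again.
The match spans [4:8] → 'wjwj'.

'wjwj'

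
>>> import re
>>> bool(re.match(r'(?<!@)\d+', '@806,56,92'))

`(?!…)`/`(?<!…)` only lets a position through if the neighbouring text does NOT match; no characters are consumed.
`re.match` won't scan ahead — the pattern has to work from the very first character.
Here the string doesn't start with a match, so the call returns None, and `bool(None)` is False.

False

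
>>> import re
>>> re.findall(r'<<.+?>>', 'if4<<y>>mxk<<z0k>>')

['<<y>>', '<<z0k>>']

The `?` after the quantifier makes it lazy — it takes as little as possible before letting the rest of the pattern try.
Walking the string: at [3:8] → '<<y>>'; at [11:18] → '<<z0k>>'.
With no groups in the pattern, `findall` gives back each whole match — 2 here.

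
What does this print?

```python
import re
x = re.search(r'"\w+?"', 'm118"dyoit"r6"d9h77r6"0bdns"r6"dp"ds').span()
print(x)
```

Unlike `match`, `search` isn't anchored — it looks for the pattern anywhere in the string.
The match spans [4:11] → '"dyoit"'.

(4, 11)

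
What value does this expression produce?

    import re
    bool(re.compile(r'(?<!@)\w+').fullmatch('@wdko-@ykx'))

Because the assertion is negative and zero-width, positions next to the forbidden text are skipped.
`fullmatch` succeeds only if the pattern covers the string from start to end.
Here the string isn't matched end-to-end, so the call returns None, and `bool(None)` is False.

False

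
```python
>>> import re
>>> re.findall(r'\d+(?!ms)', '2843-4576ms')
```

The negative lookahead/lookbehind blocks any match where the forbidden context is present.
Since nothing is captured, `findall` lists the 2 matched substrings directly.

['2843', '457']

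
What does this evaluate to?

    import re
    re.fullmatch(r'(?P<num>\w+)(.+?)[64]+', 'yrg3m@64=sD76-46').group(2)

'@64=sD76-'

The match spans [0:16] → 'yrg3m@64=sD76-46'.
Captured: group 1 = 'yrg3m', group 2 = '@64=sD76-'.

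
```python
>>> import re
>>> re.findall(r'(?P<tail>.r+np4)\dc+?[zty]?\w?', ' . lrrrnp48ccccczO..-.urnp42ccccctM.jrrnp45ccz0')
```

This matches any character, then one or more of a literal 'r', then the literal 'np4' (captured as 'tail'); then a digit, then one or more of the literal 'c' (lazy), then optionally one of [zty]; then optionally a word character.
Walking the string: at [3:13] match 'lrrrnp48cc', group 1 = 'lrrrnp4'; at [22:30] match 'urnp42cc', group 1 = 'urnp4'; at [36:45] match 'jrrnp45cc', group 1 = 'jrrnp4'.
One capturing group, so `findall` returns just the captured substring from each match — 3 in all.

['lrrrnp4', 'urnp4', 'jrrnp4']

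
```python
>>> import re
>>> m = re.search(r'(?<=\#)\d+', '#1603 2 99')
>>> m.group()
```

Lookahead/lookbehind check context without consuming it, so the matched span excludes the asserted characters.
`search` walks the string left to right and returns the first match it finds.
The match spans [1:5] → '1603'.

'1603'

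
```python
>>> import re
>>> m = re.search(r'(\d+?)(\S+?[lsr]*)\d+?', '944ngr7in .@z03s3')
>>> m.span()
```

(0, 3)

The `?` after the quantifier makes it lazy — it takes as little as possible before letting the rest of the pattern try.
The match spans [0:3] → '944'.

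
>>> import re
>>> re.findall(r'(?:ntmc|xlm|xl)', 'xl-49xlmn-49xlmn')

Branches in `(...|...)` are attempted left-to-right; the first branch that allows the whole pattern to succeed is taken.
With no groups in the pattern, `findall` gives back each whole match — 3 here.

['xl', 'xlm', 'xlm']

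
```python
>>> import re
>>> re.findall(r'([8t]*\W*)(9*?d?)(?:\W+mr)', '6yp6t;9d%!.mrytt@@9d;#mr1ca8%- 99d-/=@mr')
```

[('t;', '9d'), ('tt@@', '9d'), ('8%- ', '99d')]

With 2 capturing groups, `findall` returns a 2-tuple per match.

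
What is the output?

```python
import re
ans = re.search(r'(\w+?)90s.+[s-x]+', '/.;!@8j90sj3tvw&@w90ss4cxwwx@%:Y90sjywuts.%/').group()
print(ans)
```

This matches one or more of a word character (lazy) (captured); then the literal '90s', then one or more of any character, then one or more of a character in [s-x].
`search` walks the string left to right and returns the first match it finds.
The match spans [5:41] → '8j90sj3tvw&@w90ss4cxwwx@%:Y90sjywuts'.
Captured: group 1 = '8j'.

8j90sj3tvw&@w90ss4cxwwx@%:Y90sjywuts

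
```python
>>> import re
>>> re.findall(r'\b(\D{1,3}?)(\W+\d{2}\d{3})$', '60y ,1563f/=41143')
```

Pattern: a word boundary (`\b`, zero-width); then 1 to 3 of a non-digit (lazy) (captured); then one or more of a non-word character, then exactly 2 of a digit, then exactly 3 of a digit (captured); then anchored at the end.
Matches: at [10:17] match '/=41143', groups = ('/', '=41143').
2 groups means the one result is a tuple of 2 captured strings — 1 here.

[('/', '=41143')]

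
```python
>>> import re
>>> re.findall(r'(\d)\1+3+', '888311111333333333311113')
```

['8', '1', '1']

A backreference is literal: `\1` must see the identical characters the first group matched.
Scanning left to right: at [0:4] match '8883', group 1 = '8'; at [4:19] match '111113333333333', group 1 = '1'; at [19:24] match '11113', group 1 = '1'.
With a single group, `findall` returns only what that group captured — 3 items.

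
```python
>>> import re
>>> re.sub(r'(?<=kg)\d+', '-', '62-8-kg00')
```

The `(?=…)`/`(?<=…)` assertion just peeks at neighbouring text; it doesn't advance the match position.
Matches: at [7:9] → '00'.
`sub` substitutes '-' at each match site.

'62-8-kg-'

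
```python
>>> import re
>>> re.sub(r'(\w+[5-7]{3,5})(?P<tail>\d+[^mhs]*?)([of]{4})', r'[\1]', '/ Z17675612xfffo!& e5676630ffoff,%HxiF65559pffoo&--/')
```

'/ [Z176756]!& [e56766]f,%[HxiF6555]&--/'

This matches one or more of a word character, then 3 to 5 of a character in [5-7] (captured); then one or more of a digit, then zero or more of any character except [mhs] (lazy) (captured as 'tail'); then exactly 4 of one of [of] (captured).
A `+?`/`*?`/`{m,n}?` starts at its minimum and grows only as far as needed for what follows to match.
Matches: at [2:16] → 'Z17675612xfffo'; at [19:31] → 'e5676630ffof'; at [34:48] → 'HxiF65559pffoo'.
The replacement refers to a captured group, so each match is rewritten using its own captured text.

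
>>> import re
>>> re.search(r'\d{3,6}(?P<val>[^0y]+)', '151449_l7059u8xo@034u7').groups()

The pattern matches 3 to 6 of a digit; then one or more of any character except [0y] (captured as 'val').
Unlike `match`, `search` isn't anchored — it looks for the pattern anywhere in the string.
The match spans [0:9] → '151449_l7'.
Captured: group 1 = '_l7'.

('_l7',)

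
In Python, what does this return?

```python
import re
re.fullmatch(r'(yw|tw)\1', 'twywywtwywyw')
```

`fullmatch` succeeds only if the pattern covers the string from start to end.
Here there's no way to consume every character, so the call returns None.

None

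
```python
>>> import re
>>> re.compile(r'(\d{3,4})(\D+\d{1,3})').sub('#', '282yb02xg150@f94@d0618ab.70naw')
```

'#xg#@d#naw'

Pattern: 3 to 4 of a digit (captured); then one or more of a non-digit, then 1 to 3 of a digit (captured).
Each match is replaced by '#'.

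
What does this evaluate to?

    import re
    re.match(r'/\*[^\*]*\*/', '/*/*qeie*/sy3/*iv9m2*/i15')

`match` is anchored at position 0; if the pattern doesn't fit there, it returns None.
Here the string doesn't start with a match, so the call returns None.

None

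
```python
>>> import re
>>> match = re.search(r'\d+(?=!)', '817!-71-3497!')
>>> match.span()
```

The `(?=…)`/`(?<=…)` assertion just peeks at neighbouring text; it doesn't advance the match position.
The match spans [0:3] → '817'.

(0, 3)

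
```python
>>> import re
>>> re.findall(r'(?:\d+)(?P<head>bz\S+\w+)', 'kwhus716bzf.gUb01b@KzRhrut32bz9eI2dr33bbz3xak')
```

['bzf.gUb01b@KzRhrut32bz9eI2dr33bbz3xak']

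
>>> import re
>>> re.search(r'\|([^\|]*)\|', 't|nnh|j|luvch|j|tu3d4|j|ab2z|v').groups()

('nnh',)

`re.search` scans for the first position where the pattern succeeds.
The match spans [1:6] → '|nnh|'.
Captured: group 1 = 'nnh'.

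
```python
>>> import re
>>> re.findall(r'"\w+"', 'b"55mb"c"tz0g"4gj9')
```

No capturing groups, so `findall` returns the 2 full match strings.

['"55mb"', '"tz0g"']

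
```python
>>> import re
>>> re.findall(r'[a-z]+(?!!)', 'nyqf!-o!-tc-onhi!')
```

['nyq', 'tc', 'onh']

`(?!…)`/`(?<!…)` only lets a position through if the neighbouring text does NOT match; no characters are consumed.
With no groups in the pattern, `findall` gives back each whole match — 3 here.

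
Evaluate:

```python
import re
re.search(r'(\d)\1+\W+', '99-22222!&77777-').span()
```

The backreference `\1` re-matches whatever the first group consumed, character for character.
Unlike `match`, `search` isn't anchored — it looks for the pattern anywhere in the string.
The match spans [0:3] → '99-'.
Captured: group 1 = '9'.

(0, 3)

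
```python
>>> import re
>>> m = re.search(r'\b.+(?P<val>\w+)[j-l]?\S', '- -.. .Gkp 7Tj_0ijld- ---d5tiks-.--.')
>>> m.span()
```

(7, 32)

The match spans [7:32] → 'Gkp 7Tj_0ijld- ---d5tiks-'.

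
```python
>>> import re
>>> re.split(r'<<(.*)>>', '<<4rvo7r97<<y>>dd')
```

['', '4rvo7r97<<y', 'dd']

Matches to split on: at [0:15] → '<<4rvo7r97<<y>>'.
`re.split` interleaves the captured-group text with the surrounding fragments.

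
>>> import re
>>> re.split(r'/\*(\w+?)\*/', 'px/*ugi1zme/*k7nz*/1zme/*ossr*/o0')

The group in the pattern means `split` returns the separators' captures alongside the pieces.

['px/*ugi1zme', 'k7nz', '1zme', 'ossr', 'o0']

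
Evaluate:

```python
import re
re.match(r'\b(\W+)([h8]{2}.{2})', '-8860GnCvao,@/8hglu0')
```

None

`re.match` only tries the pattern at the start of the string.
Here the pattern fails at index 0, so the call returns None.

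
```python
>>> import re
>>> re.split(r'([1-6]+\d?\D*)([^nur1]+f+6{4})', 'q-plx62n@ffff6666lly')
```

['q-plx', '62n@ff', 'ff6666', 'lly']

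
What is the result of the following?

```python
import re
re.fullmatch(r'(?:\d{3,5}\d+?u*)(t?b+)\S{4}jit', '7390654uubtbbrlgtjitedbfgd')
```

`re.fullmatch` is like wrapping the pattern in `^…$` (in single-line mode).
Here the pattern can't cover the whole string, so the call returns None.

None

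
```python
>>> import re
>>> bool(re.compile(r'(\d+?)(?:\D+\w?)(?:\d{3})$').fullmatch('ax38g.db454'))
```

`fullmatch` succeeds only if the pattern covers the string from start to end.
Here there's no way to consume every character, so the call returns None, and `bool(None)` is False.

False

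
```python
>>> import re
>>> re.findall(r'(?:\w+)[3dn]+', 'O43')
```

['O43']

Pattern: one or more of a word character (non-capturing group); then one or more of one of [3dn].
Matches: at [0:3] → 'O43'.
With no groups in the pattern, `findall` gives back each whole match — 1 here.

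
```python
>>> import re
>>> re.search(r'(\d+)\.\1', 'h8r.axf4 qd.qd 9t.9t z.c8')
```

The backreference `\1` re-matches whatever the first group consumed, character for character.
Unlike `match`, `search` isn't anchored — it looks for the pattern anywhere in the string.
Here nothing in the string fits, so the call returns None.

None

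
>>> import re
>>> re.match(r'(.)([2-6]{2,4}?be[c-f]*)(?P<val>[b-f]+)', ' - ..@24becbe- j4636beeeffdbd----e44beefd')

None

The pattern matches any character (captured); then 2 to 4 of a character in [2-6] (lazy), then the literal 'be', then zero or more of a character in [c-f] (captured); then one or more of a character in [b-f] (captured as 'val').
`re.match` won't scan ahead — the pattern has to work from the very first character.
Here position 0 doesn't satisfy it, so the call returns None.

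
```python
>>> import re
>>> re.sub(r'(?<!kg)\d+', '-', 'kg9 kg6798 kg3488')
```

'kg9 kg6- kg3-'

A negative assertion filters positions out without eating any characters.
`sub` substitutes '-' at each match site.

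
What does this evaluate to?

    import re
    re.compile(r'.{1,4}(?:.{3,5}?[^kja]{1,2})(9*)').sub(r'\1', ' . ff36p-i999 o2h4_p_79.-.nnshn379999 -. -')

Because the quantifier is non-greedy, it stops expanding at the earliest point where the rest of the pattern can succeed.
Each match is replaced using the text its own group 1 captured.

'9'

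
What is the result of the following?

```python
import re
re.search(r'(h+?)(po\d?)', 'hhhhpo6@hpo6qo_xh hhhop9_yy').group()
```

The match spans [0:7] → 'hhhhpo6'.

'hhhhpo6'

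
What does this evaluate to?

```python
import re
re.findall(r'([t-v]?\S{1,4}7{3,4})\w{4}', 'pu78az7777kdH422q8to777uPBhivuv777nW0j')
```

Pattern: optionally a character in [t-v], then 1 to 4 of a non-whitespace character, then 3 to 4 of the literal '7' (captured); then exactly 4 of a word character.
`findall` collects group 1 from each match (3 total).

['u78az7777', 'q8to777', 'ivuv777']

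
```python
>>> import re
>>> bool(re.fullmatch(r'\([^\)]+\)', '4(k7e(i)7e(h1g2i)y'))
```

False

For `fullmatch`, every character of the input must be accounted for by the pattern.
Here the pattern can't cover the whole string, so the call returns None, and `bool(None)` is False.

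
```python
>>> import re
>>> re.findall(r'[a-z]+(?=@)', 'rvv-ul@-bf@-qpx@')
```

['ul', 'bf', 'qpx']

Lookahead/lookbehind check context without consuming it, so the matched span excludes the asserted characters.
Since nothing is captured, `findall` lists the 3 matched substrings directly.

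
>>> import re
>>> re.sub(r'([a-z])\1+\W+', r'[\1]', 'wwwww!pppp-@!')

After group 1 captures some text, `\1` only succeeds where that same text appears again.
Matches: at [0:6] → 'wwwww!'; at [6:13] → 'pppp-@!'.
Each match is replaced using the text its own group 1 captured.

'[w][p]'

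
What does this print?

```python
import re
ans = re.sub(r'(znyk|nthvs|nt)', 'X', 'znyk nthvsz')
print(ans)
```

X Xz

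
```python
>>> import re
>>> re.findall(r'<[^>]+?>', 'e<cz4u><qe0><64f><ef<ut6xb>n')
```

`findall` yields the raw match text (4 of them) because the pattern has no groups.

['<cz4u>', '<qe0>', '<64f>', '<ef<ut6xb>']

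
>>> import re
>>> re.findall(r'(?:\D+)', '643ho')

['ho']

Pattern: one or more of a non-digit (non-capturing group).
With no groups in the pattern, `findall` gives back each whole match — 1 here.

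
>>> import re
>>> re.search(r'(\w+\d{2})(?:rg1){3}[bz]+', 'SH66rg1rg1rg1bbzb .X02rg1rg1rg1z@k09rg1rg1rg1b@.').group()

'SH66rg1rg1rg1bbzb'

The match spans [0:17] → 'SH66rg1rg1rg1bbzb'.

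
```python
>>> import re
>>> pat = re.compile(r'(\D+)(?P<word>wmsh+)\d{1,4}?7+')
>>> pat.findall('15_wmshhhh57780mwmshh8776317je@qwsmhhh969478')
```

[('_', 'wmshhhh'), ('m', 'wmshh')]

The pattern matches one or more of a non-digit (captured); then the literal 'wms', then one or more of a literal 'h' (captured as 'word'); then 1 to 4 of a digit (lazy), then one or more of a literal '7'.
With 2 capturing groups, `findall` returns a 2-tuple per match.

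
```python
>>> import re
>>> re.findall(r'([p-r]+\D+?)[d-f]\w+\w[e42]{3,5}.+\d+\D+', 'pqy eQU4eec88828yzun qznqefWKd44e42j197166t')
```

['pqy ']

This matches one or more of a character in [p-r], then one or more of a non-digit (lazy) (captured); then a character in [d-f], then one or more of a word character; then a word character, then 3 to 5 of one of [e42], then one or more of any character; then one or more of a digit, then one or more of a non-digit.
Scanning left to right: at [0:43] match 'pqy eQU4eec88828yzun qznqefWKd44e42j197166t', group 1 = 'pqy '.
One capturing group, so `findall` returns just the captured substring from the one match — 1 in all.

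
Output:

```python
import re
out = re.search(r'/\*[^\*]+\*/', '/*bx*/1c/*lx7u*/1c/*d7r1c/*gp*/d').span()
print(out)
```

(0, 6)

`search` walks the string left to right and returns the first match it finds.
The match spans [0:6] → '/*bx*/'.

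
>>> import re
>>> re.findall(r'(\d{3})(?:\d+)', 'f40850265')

This matches exactly 3 of a digit (captured); then one or more of a digit (non-capturing group).
Walking the string: at [1:9] match '40850265', group 1 = '408'.
`findall` collects group 1 from the one match (1 total).

['408']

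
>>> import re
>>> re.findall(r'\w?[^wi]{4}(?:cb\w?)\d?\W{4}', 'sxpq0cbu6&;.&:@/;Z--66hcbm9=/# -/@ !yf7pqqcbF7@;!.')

['sxpq0cbu6&;.&', '-66hcbm9=/# ', 'f7pqqcbF7@;!.']

Pattern: optionally a word character, then exactly 4 of any character except [wi]; then the literal 'cb', then optionally a word character (non-capturing group); then optionally a digit, then exactly 4 of a non-word character.
Since nothing is captured, `findall` lists the 3 matched substrings directly.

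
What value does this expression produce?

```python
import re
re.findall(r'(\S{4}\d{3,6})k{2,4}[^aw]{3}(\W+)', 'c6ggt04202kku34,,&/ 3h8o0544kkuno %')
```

[('6ggt04202', ',,&/ '), ('3h8o0544', ' %')]

Pattern: exactly 4 of a non-whitespace character, then 3 to 6 of a digit (captured); then 2 to 4 of a literal 'k', then exactly 3 of any character except [aw]; then one or more of a non-word character (captured).
Scanning left to right: at [1:20] match '6ggt04202kku34,,&/ ', groups = ('6ggt04202', ',,&/ '); at [20:35] match '3h8o0544kkuno %', groups = ('3h8o0544', ' %').
With 2 capturing groups, `findall` returns a 2-tuple per match.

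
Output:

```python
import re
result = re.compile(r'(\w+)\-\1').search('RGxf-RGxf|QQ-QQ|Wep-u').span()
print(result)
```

`\1` has to match the exact text group 1 already captured.
The match spans [0:9] → 'RGxf-RGxf'.

(0, 9)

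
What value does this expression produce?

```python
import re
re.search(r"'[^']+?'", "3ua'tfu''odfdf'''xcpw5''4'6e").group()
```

Unlike `match`, `search` isn't anchored — it looks for the pattern anywhere in the string.
The match spans [3:8] → "'tfu'".

"'tfu'"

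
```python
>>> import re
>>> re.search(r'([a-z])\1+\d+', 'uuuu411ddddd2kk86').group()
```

A backreference is literal: `\1` must see the identical characters the first group matched.
`search` walks the string left to right and returns the first match it finds.
The match spans [0:7] → 'uuuu411'.
Captured: group 1 = 'u'.

'uuuu411'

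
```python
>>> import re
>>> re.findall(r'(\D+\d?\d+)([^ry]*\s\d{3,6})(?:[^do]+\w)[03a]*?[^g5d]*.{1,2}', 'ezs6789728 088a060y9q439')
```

Pattern: one or more of a non-digit, then optionally a digit, then one or more of a digit (captured); then zero or more of any character except [ry], then whitespace, then 3 to 6 of a digit (captured); then one or more of any character except [do], then a word character (non-capturing group); then zero or more of one of [03a] (lazy), then zero or more of any character except [g5d], then 1 to 2 of any character.
Walking the string: at [0:24] match 'ezs6789728 088a060y9q439', groups = ('ezs6789728', ' 088').
With 2 capturing groups, `findall` returns a 2-tuple per match.

[('ezs6789728', ' 088')]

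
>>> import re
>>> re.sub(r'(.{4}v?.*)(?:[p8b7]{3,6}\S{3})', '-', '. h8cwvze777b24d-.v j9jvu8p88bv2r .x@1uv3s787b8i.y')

'-'

Pattern: exactly 4 of any character, then optionally a literal 'v', then zero or more of any character (captured); then 3 to 6 of one of [p8b7], then exactly 3 of a non-whitespace character (non-capturing group).
Matches: at [0:50] → '. h8cwvze777b24d-.v j9jvu8p88bv2r .x@1uv3s787b8i.y'.
Each match is replaced by '-'.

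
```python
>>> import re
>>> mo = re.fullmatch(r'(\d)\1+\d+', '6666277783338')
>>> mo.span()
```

(0, 13)

For `fullmatch`, every character of the input must be accounted for by the pattern.
The match spans [0:13] → '6666277783338'.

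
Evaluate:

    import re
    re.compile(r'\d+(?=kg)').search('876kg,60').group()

The lookaround is zero-width — it requires the adjacent text to match without consuming it, so the asserted text isn't part of the match.
`re.search` tries every starting position until one works.
The match spans [0:3] → '876'.

'876'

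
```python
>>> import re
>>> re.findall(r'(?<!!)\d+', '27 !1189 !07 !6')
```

The negative lookaround is zero-width — it rules out positions where the adjacent text would match, without consuming anything.
Scanning left to right: at [0:2] → '27'; at [5:8] → '189'; at [11:12] → '7'.
Since nothing is captured, `findall` lists the 3 matched substrings directly.

['27', '189', '7']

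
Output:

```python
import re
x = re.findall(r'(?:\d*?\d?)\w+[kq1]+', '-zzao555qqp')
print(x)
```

Pattern: zero or more of a digit (lazy), then optionally a digit (non-capturing group); then one or more of a word character, then one or more of one of [kq1].
Walking the string: at [1:10] → 'zzao555qq'.
No capturing groups, so `findall` returns the 1 full match string.

['zzao555qq']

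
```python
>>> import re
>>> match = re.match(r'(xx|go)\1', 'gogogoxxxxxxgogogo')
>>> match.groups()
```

('go',)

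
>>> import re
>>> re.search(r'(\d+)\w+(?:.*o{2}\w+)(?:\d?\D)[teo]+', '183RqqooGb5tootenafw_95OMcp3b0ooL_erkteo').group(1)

The match spans [0:40] → '183RqqooGb5tootenafw_95OMcp3b0ooL_erkteo'.
Captured: group 1 = '183'.

'183'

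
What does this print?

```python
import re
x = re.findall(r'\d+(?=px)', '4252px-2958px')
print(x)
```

['4252', '2958']

The lookaround is zero-width — it requires the adjacent text to match without consuming it, so the asserted text isn't part of the match.
Since nothing is captured, `findall` lists the 2 matched substrings directly.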